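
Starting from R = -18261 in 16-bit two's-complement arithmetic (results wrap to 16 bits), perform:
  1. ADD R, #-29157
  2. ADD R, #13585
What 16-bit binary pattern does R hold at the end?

0111101111010111

Start: R = -18261 = 1011100010101011.
R = -18261 + (-29157) = -47418; wraps to 18118 = 0100011011000110
R = 18118 + 13585 = 31703 = 0111101111010111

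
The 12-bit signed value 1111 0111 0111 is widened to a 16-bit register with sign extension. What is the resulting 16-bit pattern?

1111111101110111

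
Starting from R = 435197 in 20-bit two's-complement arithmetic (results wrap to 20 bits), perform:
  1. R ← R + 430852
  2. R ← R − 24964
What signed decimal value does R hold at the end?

-207491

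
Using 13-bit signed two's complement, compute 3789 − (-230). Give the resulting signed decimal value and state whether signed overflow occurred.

3789 → 0111011001101
-230 → 1111100011010
Subtract via negate-and-add: invert 1111100011010 + 1 = 0000011100110 (i.e. 230).
  0111011001101
+ 0000011100110
= 0111110110011
Result 0111110110011: MSB = 0 → value 4019.
Both addends (after negating the subtrahend) are non-negative and so is the stored result: no signed overflow.

4019; no overflow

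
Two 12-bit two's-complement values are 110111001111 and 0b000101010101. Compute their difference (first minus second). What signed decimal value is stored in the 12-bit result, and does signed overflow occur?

110111001111 = -561 (signed)
0b000101010101 → 000101010101 = 341 (signed)
Subtract via negate-and-add: invert 000101010101 + 1 = 111010101011 (i.e. -341).
  110111001111
+ 111010101011
= 110001111010  (discard carry-out 1)
Result 110001111010: MSB = 1 → 3194 − 4096 = -902.
Both addends (after negating the subtrahend) are negative and so is the stored result: no signed overflow.

-902; no overflow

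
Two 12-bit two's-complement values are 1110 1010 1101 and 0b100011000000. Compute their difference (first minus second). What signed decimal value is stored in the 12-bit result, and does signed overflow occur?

1110 1010 1101 → 111010101101 = -339 (signed)
0b100011000000 → 100011000000 = -1856 (signed)
Subtract via negate-and-add: invert 100011000000 + 1 = 011101000000 (i.e. 1856).
  111010101101
+ 011101000000
= 010111101101  (discard carry-out 1)
Result 010111101101: MSB = 0 → value 1517.
Addends (after negating the subtrahend) have opposite signs, so signed overflow cannot occur.

1517; no overflow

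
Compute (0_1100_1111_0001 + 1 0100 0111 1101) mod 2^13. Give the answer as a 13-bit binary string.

0000101101110

  0110011110001
+ 1010001111101
= 0000101101110  (discard carry-out 1)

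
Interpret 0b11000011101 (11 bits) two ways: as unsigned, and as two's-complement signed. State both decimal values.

Unsigned: 11000011101 = 1565.
Signed: MSB=1 → 1565 − 2048 = -483.

unsigned = 1565, signed = -483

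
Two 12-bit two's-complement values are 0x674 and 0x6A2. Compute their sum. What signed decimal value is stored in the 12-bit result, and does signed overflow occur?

-746; overflow

0x674 = 011001110100 = 1652 (signed)
0x6A2 = 011010100010 = 1698 (signed)
  011001110100
+ 011010100010
= 110100010110
Result 110100010110: MSB = 1 → 3350 − 4096 = -746.
Both addends are non-negative but the stored result is negative: signed overflow. The true value 1652 + 1698 = 3350 lies outside [-2048, 2047].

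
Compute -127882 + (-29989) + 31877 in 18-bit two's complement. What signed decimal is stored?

-125994

-127882 + (-29989) = -157871 → wraps to 104273 (011001011101010001)
104273 + 31877 = 136150 → wraps to -125994 (100001001111010110)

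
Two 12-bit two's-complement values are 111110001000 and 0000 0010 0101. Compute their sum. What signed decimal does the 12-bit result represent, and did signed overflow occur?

-83; no overflow

111110001000 = -120 (signed)
0000 0010 0101 → 000000100101 = 37 (signed)
  111110001000
+ 000000100101
= 111110101101
Result 111110101101: MSB = 1 → 4013 − 4096 = -83.
Addends have opposite signs, so signed overflow cannot occur.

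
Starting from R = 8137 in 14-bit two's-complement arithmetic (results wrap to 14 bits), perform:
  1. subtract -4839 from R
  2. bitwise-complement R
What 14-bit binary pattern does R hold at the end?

00110101001111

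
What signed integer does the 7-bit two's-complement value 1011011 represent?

MSB is 1, so the value is negative.
Invert: 0100100. Add 1: 0100101 = 37. So the value is −37.

-37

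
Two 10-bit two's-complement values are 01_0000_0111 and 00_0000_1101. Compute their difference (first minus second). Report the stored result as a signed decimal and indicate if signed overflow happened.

250; no overflow

01_0000_0111 → 0100000111 = 263 (signed)
00_0000_1101 → 0000001101 = 13 (signed)
Subtract via negate-and-add: invert 0000001101 + 1 = 1111110011 (i.e. -13).
  0100000111
+ 1111110011
= 0011111010  (discard carry-out 1)
Result 0011111010: MSB = 0 → value 250.
Addends (after negating the subtrahend) have opposite signs, so signed overflow cannot occur.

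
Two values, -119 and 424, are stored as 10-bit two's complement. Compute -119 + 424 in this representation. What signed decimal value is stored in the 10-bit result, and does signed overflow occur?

-119 → 1110001001
424 → 0110101000
  1110001001
+ 0110101000
= 0100110001  (discard carry-out 1)
Result 0100110001: MSB = 0 → value 305.
Addends have opposite signs, so signed overflow cannot occur.

305; no overflow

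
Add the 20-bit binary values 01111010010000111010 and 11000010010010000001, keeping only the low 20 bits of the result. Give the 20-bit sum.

  01111010010000111010
+ 11000010010010000001
= 00111100100010111011  (discard carry-out 1)

00111100100010111011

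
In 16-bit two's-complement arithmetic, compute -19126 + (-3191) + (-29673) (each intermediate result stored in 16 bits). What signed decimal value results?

-19126 + (-3191) = -22317 (1010100011010011)
-22317 + (-29673) = -51990 → wraps to 13546 (0011010011101010)

13546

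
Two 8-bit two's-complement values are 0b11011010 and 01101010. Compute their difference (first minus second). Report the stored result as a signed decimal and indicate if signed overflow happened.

112; overflow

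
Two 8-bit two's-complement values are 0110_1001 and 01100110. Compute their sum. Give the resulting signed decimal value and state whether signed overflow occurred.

0110_1001 → 01101001 = 105 (signed)
01100110 = 102 (signed)
  01101001
+ 01100110
= 11001111
Result 11001111: MSB = 1 → 207 − 256 = -49.
Both addends are non-negative but the stored result is negative: signed overflow. The true value 105 + 102 = 207 lies outside [-128, 127].

-49; overflow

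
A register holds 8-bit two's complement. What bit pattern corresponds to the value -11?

11110101

|-11| = 11 = 00001011 in 8 bits.
Invert the bits: 11110100. Add 1: 11110101.
Check: 11110101 reads as 245 − 256 = -11.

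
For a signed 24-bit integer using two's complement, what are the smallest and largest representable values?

min = -8388608, max = 8388607

Minimum: −2^23 = -8388608.
Maximum: 2^23 − 1 = 8388607.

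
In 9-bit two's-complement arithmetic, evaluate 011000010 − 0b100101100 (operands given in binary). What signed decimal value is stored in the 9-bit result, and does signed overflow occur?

-106; overflow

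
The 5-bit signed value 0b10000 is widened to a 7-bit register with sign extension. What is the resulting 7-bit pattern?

MSB of 10000 is 1; replicate it into the new high bits.
11|10000 → 1110000 (still -16).

1110000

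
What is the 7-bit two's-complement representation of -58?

|-58| = 58 = 0111010 in 7 bits.
Invert the bits: 1000101. Add 1: 1000110.
Check: 1000110 reads as 70 − 128 = -58.

1000110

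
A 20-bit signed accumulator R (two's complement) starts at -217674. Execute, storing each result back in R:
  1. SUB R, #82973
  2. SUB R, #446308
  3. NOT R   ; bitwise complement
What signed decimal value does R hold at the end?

Start: R = -217674 = 11001010110110110110.
R = -217674 − 82973 = -300647 = 10110110100110011001
R = -300647 − 446308 = -746955; wraps to 301621 = 01001001101000110101
R = NOT 01001001101000110101 = 10110110010111001010 = -301622

-301622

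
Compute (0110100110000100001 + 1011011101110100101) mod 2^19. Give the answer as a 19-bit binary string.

  0110100110000100001
+ 1011011101110100101
= 0010000011111000110  (discard carry-out 1)

0010000011111000110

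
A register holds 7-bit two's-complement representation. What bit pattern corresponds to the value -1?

1111111

|-1| = 1 = 0000001 in 7 bits.
Invert the bits: 1111110. Add 1: 1111111.
Check: 1111111 reads as 127 − 128 = -1.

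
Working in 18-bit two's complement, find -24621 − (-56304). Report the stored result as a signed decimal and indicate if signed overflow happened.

31683; no overflow

-24621 → 111001111111010011
-56304 → 110010010000010000
Subtract via negate-and-add: invert 110010010000010000 + 1 = 001101101111110000 (i.e. 56304).
  111001111111010011
+ 001101101111110000
= 000111101111000011  (discard carry-out 1)
Result 000111101111000011: MSB = 0 → value 31683.
Addends (after negating the subtrahend) have opposite signs, so signed overflow cannot occur.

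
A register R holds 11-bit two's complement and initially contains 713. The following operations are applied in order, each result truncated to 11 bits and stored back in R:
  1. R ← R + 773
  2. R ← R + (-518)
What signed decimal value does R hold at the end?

Start: R = 713 = 01011001001.
R = 713 + 773 = 1486; wraps to -562 = 10111001110
R = -562 + (-518) = -1080; wraps to 968 = 01111001000

968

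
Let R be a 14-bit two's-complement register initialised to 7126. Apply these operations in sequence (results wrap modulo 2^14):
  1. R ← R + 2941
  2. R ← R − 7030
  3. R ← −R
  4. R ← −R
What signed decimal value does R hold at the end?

Start: R = 7126 = 01101111010110.
R = 7126 + 2941 = 10067; wraps to -6317 = 10011101010011
R = -6317 − 7030 = -13347; wraps to 3037 = 00101111011101
R = −(3037) = -3037 = 11010000100011
R = −(-3037) = 3037 = 00101111011101

3037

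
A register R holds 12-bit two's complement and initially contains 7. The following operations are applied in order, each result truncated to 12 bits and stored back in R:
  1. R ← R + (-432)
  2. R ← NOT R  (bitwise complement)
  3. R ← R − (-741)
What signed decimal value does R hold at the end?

1165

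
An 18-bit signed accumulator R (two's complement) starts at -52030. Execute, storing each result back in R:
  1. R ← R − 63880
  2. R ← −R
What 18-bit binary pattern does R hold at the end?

011100010011000110

Start: R = -52030 = 110011010011000010.
R = -52030 − 63880 = -115910 = 100011101100111010
R = −(-115910) = 115910 = 011100010011000110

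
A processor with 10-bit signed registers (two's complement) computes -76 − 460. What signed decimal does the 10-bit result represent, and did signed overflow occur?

488; overflow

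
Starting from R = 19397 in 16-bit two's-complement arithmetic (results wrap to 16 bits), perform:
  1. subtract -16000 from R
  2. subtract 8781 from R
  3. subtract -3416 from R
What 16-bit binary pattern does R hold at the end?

0111010101010000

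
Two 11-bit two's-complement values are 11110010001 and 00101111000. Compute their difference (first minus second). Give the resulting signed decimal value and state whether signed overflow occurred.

11110010001 = -111 (signed)
00101111000 = 376 (signed)
Subtract via negate-and-add: invert 00101111000 + 1 = 11010001000 (i.e. -376).
  11110010001
+ 11010001000
= 11000011001  (discard carry-out 1)
Result 11000011001: MSB = 1 → 1561 − 2048 = -487.
Both addends (after negating the subtrahend) are negative and so is the stored result: no signed overflow.

-487; no overflow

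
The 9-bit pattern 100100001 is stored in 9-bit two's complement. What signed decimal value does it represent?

-223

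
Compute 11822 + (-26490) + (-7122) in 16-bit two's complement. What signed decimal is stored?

-21790

11822 + (-26490) = -14668 (1100011010110100)
-14668 + (-7122) = -21790 (1010101011100010)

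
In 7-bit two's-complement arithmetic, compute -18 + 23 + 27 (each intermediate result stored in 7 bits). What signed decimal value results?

-18 + 23 = 5 (0000101)
5 + 27 = 32 (0100000)

32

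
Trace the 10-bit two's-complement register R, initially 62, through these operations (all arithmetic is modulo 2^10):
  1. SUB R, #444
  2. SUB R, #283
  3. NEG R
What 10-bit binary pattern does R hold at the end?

Start: R = 62 = 0000111110.
R = 62 − 444 = -382 = 1010000010
R = -382 − 283 = -665; wraps to 359 = 0101100111
R = −(359) = -359 = 1010011001

1010011001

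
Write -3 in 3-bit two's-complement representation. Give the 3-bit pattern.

101

|-3| = 3 = 011 in 3 bits.
Invert the bits: 100. Add 1: 101.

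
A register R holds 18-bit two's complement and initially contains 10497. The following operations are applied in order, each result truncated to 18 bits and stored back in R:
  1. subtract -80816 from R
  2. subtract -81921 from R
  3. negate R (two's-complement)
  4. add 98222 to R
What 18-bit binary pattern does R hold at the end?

101101101011111100

Start: R = 10497 = 000010100100000001.
R = 10497 − (-80816) = 91313 = 010110010010110001
R = 91313 − (-81921) = 173234; wraps to -88910 = 101010010010110010
R = −(-88910) = 88910 = 010101101101001110
R = 88910 + 98222 = 187132; wraps to -75012 = 101101101011111100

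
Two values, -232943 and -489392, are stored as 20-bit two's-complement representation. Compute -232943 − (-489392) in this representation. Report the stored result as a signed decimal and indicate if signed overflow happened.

256449; no overflow

-232943 → 11000111001000010001
-489392 → 10001000100001010000
Subtract via negate-and-add: invert 10001000100001010000 + 1 = 01110111011110110000 (i.e. 489392).
  11000111001000010001
+ 01110111011110110000
= 00111110100111000001  (discard carry-out 1)
Result 00111110100111000001: MSB = 0 → value 256449.
Addends (after negating the subtrahend) have opposite signs, so signed overflow cannot occur.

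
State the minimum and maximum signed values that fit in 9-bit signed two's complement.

Minimum: −2^8 = -256.
Maximum: 2^8 − 1 = 255.

min = -256, max = 255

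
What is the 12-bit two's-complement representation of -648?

110101111000

|-648| = 648 = 001010001000 in 12 bits.
Invert the bits: 110101110111. Add 1: 110101111000.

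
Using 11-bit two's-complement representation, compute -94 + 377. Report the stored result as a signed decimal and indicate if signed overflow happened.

283; no overflow

-94 → 11110100010
377 → 00101111001
  11110100010
+ 00101111001
= 00100011011  (discard carry-out 1)
Result 00100011011: MSB = 0 → value 283.
Addends have opposite signs, so signed overflow cannot occur.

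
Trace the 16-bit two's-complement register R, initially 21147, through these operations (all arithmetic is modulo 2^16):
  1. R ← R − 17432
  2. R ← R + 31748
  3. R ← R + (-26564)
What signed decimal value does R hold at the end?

8899

Start: R = 21147 = 0101001010011011.
R = 21147 − 17432 = 3715 = 0000111010000011
R = 3715 + 31748 = 35463; wraps to -30073 = 1000101010000111
R = -30073 + (-26564) = -56637; wraps to 8899 = 0010001011000011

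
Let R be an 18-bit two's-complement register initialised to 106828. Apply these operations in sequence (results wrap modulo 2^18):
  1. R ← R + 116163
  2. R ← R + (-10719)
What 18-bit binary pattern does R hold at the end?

Start: R = 106828 = 011010000101001100.
R = 106828 + 116163 = 222991; wraps to -39153 = 110110011100001111
R = -39153 + (-10719) = -49872 = 110011110100110000

110011110100110000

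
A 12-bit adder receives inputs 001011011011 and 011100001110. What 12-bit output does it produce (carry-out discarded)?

  001011011011
+ 011100001110
= 100111101001

100111101001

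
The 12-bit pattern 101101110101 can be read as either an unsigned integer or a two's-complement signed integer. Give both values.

unsigned = 2933, signed = -1163

Unsigned: 101101110101 = 2933.
Signed: MSB=1 → 2933 − 4096 = -1163.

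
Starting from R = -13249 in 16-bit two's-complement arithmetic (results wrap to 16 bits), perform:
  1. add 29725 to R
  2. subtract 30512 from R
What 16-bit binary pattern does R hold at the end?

1100100100101100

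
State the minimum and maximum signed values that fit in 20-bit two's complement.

Minimum: −2^19 = -524288.
Maximum: 2^19 − 1 = 524287.

min = -524288, max = 524287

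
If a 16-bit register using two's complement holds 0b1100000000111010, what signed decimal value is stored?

MSB is 1, so the value is negative.
Unsigned reading: 49210. Subtract 2^16 = 65536: 49210 − 65536 = -16326.

-16326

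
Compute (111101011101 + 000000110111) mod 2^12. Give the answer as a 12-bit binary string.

  111101011101
+ 000000110111
= 111110010100

111110010100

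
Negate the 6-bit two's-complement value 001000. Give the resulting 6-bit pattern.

111000

Invert: 110111. Add 1: 111000.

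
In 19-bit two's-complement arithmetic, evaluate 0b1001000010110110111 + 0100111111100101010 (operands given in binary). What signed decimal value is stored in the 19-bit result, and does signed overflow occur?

-64287; no overflow

0b1001000010110110111 → 1001000010110110111 = -227913 (signed)
0100111111100101010 = 163626 (signed)
  1001000010110110111
+ 0100111111100101010
= 1110000010011100001
Result 1110000010011100001: MSB = 1 → 460001 − 524288 = -64287.
Addends have opposite signs, so signed overflow cannot occur.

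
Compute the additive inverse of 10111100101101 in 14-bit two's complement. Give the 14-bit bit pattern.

Invert: 01000011010010. Add 1: 01000011010011.

01000011010011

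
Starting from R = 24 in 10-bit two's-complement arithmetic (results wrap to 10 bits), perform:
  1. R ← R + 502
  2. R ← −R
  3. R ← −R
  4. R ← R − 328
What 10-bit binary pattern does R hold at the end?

0011000110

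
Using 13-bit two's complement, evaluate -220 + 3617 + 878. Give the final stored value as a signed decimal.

-220 + 3617 = 3397 (0110101000101)
3397 + 878 = 4275 → wraps to -3917 (1000010110011)

-3917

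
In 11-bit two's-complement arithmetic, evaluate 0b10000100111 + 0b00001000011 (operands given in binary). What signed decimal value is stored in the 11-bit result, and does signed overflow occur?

-918; no overflow

0b10000100111 → 10000100111 = -985 (signed)
0b00001000011 → 00001000011 = 67 (signed)
  10000100111
+ 00001000011
= 10001101010
Result 10001101010: MSB = 1 → 1130 − 2048 = -918.
Addends have opposite signs, so signed overflow cannot occur.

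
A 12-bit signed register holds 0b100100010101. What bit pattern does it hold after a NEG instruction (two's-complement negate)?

011011101011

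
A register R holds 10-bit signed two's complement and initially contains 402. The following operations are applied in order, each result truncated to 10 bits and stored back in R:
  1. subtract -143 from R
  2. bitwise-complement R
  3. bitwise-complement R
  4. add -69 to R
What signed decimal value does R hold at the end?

Start: R = 402 = 0110010010.
R = 402 − (-143) = 545; wraps to -479 = 1000100001
R = NOT 1000100001 = 0111011110 = 478
R = NOT 0111011110 = 1000100001 = -479
R = -479 + (-69) = -548; wraps to 476 = 0111011100

476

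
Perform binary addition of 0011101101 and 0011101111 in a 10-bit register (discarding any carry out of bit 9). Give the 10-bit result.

  0011101101
+ 0011101111
= 0111011100

0111011100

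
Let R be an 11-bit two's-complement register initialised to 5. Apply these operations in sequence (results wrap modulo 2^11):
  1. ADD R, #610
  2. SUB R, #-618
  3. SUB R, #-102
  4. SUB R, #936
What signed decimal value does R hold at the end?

Start: R = 5 = 00000000101.
R = 5 + 610 = 615 = 01001100111
R = 615 − (-618) = 1233; wraps to -815 = 10011010001
R = -815 − (-102) = -713 = 10100110111
R = -713 − 936 = -1649; wraps to 399 = 00110001111

399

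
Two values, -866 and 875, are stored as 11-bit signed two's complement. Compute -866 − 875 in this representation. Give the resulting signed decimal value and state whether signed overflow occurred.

307; overflow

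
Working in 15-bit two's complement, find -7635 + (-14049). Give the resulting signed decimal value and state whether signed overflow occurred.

11084; overflow

-7635 → 110001000101101
-14049 → 100100100011111
  110001000101101
+ 100100100011111
= 010101101001100  (discard carry-out 1)
Result 010101101001100: MSB = 0 → value 11084.
Both addends are negative but the stored result is non-negative: signed overflow. The true value -7635 + (-14049) = -21684 lies outside [-16384, 16383].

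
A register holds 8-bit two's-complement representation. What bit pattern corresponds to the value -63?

11000001

|-63| = 63 = 00111111 in 8 bits.
Invert the bits: 11000000. Add 1: 11000001.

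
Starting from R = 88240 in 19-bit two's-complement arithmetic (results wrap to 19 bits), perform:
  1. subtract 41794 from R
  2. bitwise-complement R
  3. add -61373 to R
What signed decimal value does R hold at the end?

Start: R = 88240 = 0010101100010110000.
R = 88240 − 41794 = 46446 = 0001011010101101110
R = NOT 0001011010101101110 = 1110100101010010001 = -46447
R = -46447 + (-61373) = -107820 = 1100101101011010100

-107820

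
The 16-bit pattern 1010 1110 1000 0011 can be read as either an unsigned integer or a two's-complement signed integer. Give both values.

Unsigned: 1010111010000011 = 44675.
Signed: MSB=1 → 44675 − 65536 = -20861.

unsigned = 44675, signed = -20861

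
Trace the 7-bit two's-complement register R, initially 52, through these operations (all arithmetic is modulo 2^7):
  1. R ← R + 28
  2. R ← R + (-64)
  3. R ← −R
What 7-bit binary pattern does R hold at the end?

1110000

Start: R = 52 = 0110100.
R = 52 + 28 = 80; wraps to -48 = 1010000
R = -48 + (-64) = -112; wraps to 16 = 0010000
R = −(16) = -16 = 1110000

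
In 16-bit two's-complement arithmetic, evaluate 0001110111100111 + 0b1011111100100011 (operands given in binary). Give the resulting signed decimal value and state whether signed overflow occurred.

-8950; no overflow

0001110111100111 = 7655 (signed)
0b1011111100100011 → 1011111100100011 = -16605 (signed)
  0001110111100111
+ 1011111100100011
= 1101110100001010
Result 1101110100001010: MSB = 1 → 56586 − 65536 = -8950.
Addends have opposite signs, so signed overflow cannot occur.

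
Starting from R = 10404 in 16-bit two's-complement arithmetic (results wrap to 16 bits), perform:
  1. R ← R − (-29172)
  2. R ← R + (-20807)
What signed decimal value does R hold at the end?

18769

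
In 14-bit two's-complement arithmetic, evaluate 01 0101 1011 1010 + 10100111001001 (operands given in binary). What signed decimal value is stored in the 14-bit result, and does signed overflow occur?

01 0101 1011 1010 → 01010110111010 = 5562 (signed)
10100111001001 = -5687 (signed)
  01010110111010
+ 10100111001001
= 11111110000011
Result 11111110000011: MSB = 1 → 16259 − 16384 = -125.
Addends have opposite signs, so signed overflow cannot occur.

-125; no overflow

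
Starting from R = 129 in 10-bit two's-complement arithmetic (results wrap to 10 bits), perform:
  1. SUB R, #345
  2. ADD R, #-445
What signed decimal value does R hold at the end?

363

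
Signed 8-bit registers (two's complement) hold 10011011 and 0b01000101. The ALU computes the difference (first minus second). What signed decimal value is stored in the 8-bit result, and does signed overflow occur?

10011011 = -101 (signed)
0b01000101 → 01000101 = 69 (signed)
Subtract via negate-and-add: invert 01000101 + 1 = 10111011 (i.e. -69).
  10011011
+ 10111011
= 01010110  (discard carry-out 1)
Result 01010110: MSB = 0 → value 86.
Both addends (after negating the subtrahend) are negative but the stored result is non-negative: signed overflow. The true value -101 − 69 = -170 lies outside [-128, 127].

86; overflow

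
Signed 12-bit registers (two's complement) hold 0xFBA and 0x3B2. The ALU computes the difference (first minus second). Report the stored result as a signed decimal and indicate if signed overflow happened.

-1016; no overflow

0xFBA = 111110111010 = -70 (signed)
0x3B2 = 001110110010 = 946 (signed)
Subtract via negate-and-add: invert 001110110010 + 1 = 110001001110 (i.e. -946).
  111110111010
+ 110001001110
= 110000001000  (discard carry-out 1)
Result 110000001000: MSB = 1 → 3080 − 4096 = -1016.
Both addends (after negating the subtrahend) are negative and so is the stored result: no signed overflow.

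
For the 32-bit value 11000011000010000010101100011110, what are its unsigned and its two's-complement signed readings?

Unsigned: 11000011000010000010101100011110 = 3272092446.
Signed: MSB=1 → 3272092446 − 4294967296 = -1022874850.

unsigned = 3272092446, signed = -1022874850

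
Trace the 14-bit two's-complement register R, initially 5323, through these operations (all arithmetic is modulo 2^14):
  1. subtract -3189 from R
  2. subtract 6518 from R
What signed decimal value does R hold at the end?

Start: R = 5323 = 01010011001011.
R = 5323 − (-3189) = 8512; wraps to -7872 = 10000101000000
R = -7872 − 6518 = -14390; wraps to 1994 = 00011111001010

1994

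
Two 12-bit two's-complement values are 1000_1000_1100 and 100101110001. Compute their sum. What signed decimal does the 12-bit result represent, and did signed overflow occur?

1000_1000_1100 → 100010001100 = -1908 (signed)
100101110001 = -1679 (signed)
  100010001100
+ 100101110001
= 000111111101  (discard carry-out 1)
Result 000111111101: MSB = 0 → value 509.
Both addends are negative but the stored result is non-negative: signed overflow. The true value -1908 + (-1679) = -3587 lies outside [-2048, 2047].

509; overflow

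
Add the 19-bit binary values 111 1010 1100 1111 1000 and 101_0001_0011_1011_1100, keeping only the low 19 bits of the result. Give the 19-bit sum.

1001100000010110100

  1111010110011111000
+ 1010001001110111100
= 1001100000010110100  (discard carry-out 1)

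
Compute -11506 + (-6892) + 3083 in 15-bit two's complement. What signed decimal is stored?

-11506 + (-6892) = -18398 → wraps to 14370 (011100000100010)
14370 + 3083 = 17453 → wraps to -15315 (100010000101101)

-15315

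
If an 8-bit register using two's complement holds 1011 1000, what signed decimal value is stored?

MSB is 1, so the value is negative.
Invert: 01000111. Add 1: 01001000 = 72. So the value is −72.

-72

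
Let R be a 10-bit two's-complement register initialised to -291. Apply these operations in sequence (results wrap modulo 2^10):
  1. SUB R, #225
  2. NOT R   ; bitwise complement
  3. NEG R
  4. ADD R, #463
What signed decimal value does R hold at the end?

-52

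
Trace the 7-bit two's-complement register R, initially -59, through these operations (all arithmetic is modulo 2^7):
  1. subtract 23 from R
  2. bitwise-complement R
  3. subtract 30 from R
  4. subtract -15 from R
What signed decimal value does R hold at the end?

Start: R = -59 = 1000101.
R = -59 − 23 = -82; wraps to 46 = 0101110
R = NOT 0101110 = 1010001 = -47
R = -47 − 30 = -77; wraps to 51 = 0110011
R = 51 − (-15) = 66; wraps to -62 = 1000010

-62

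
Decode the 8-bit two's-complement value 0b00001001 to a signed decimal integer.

9

MSB is 0, so the value is non-negative: 00001001 = 9.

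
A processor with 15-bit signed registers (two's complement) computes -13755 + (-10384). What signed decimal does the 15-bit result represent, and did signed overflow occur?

-13755 → 100101001000101
-10384 → 101011101110000
  100101001000101
+ 101011101110000
= 010000110110101  (discard carry-out 1)
Result 010000110110101: MSB = 0 → value 8629.
Both addends are negative but the stored result is non-negative: signed overflow. The true value -13755 + (-10384) = -24139 lies outside [-16384, 16383].

8629; overflow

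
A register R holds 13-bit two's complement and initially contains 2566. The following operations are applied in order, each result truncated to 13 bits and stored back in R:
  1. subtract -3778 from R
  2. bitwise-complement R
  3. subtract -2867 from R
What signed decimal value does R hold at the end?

Start: R = 2566 = 0101000000110.
R = 2566 − (-3778) = 6344; wraps to -1848 = 1100011001000
R = NOT 1100011001000 = 0011100110111 = 1847
R = 1847 − (-2867) = 4714; wraps to -3478 = 1001001101010

-3478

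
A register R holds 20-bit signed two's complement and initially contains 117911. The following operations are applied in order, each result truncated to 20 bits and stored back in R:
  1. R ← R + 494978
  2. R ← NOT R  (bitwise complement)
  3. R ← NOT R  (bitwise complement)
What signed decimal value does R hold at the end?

-435687

Start: R = 117911 = 00011100110010010111.
R = 117911 + 494978 = 612889; wraps to -435687 = 10010101101000011001
R = NOT 10010101101000011001 = 01101010010111100110 = 435686
R = NOT 01101010010111100110 = 10010101101000011001 = -435687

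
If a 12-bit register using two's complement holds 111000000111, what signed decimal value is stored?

-505

MSB is 1, so the value is negative.
Unsigned reading: 3591. Subtract 2^12 = 4096: 3591 − 4096 = -505.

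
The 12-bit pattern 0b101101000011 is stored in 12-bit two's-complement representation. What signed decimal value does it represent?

-1213

MSB is 1, so the value is negative.
Invert: 010010111100. Add 1: 010010111101 = 1213. So the value is −1213.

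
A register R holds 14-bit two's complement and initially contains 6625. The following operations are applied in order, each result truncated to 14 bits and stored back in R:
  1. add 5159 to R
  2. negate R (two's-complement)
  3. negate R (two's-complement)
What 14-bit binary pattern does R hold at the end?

Start: R = 6625 = 01100111100001.
R = 6625 + 5159 = 11784; wraps to -4600 = 10111000001000
R = −(-4600) = 4600 = 01000111111000
R = −(4600) = -4600 = 10111000001000

10111000001000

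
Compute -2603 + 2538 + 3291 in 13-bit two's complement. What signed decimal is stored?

-2603 + 2538 = -65 (1111110111111)
-65 + 3291 = 3226 (0110010011010)

3226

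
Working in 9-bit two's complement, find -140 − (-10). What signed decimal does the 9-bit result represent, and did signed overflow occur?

-140 → 101110100
-10 → 111110110
Subtract via negate-and-add: invert 111110110 + 1 = 000001010 (i.e. 10).
  101110100
+ 000001010
= 101111110
Result 101111110: MSB = 1 → 382 − 512 = -130.
Addends (after negating the subtrahend) have opposite signs, so signed overflow cannot occur.

-130; no overflow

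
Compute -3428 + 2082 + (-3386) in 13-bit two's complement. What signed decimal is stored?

3460

-3428 + 2082 = -1346 (1101010111110)
-1346 + (-3386) = -4732 → wraps to 3460 (0110110000100)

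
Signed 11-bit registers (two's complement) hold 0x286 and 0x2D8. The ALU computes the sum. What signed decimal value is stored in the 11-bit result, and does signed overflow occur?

-674; overflow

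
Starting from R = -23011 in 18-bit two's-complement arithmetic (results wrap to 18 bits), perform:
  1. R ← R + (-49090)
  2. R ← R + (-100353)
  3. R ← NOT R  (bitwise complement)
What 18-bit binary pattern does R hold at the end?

101010000110100101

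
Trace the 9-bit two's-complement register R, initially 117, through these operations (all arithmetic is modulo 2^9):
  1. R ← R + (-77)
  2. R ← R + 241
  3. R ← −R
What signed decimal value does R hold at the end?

231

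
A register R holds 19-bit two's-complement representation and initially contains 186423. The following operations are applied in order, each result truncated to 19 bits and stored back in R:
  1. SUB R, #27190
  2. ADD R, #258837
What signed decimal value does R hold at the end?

Start: R = 186423 = 0101101100000110111.
R = 186423 − 27190 = 159233 = 0100110111000000001
R = 159233 + 258837 = 418070; wraps to -106218 = 1100110000100010110

-106218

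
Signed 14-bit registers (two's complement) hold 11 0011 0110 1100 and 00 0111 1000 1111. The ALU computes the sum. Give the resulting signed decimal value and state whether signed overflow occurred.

-1285; no overflow

11 0011 0110 1100 → 11001101101100 = -3220 (signed)
00 0111 1000 1111 → 00011110001111 = 1935 (signed)
  11001101101100
+ 00011110001111
= 11101011111011
Result 11101011111011: MSB = 1 → 15099 − 16384 = -1285.
Addends have opposite signs, so signed overflow cannot occur.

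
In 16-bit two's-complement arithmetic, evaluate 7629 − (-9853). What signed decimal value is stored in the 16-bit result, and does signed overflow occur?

17482; no overflow

7629 → 0001110111001101
-9853 → 1101100110000011
Subtract via negate-and-add: invert 1101100110000011 + 1 = 0010011001111101 (i.e. 9853).
  0001110111001101
+ 0010011001111101
= 0100010001001010
Result 0100010001001010: MSB = 0 → value 17482.
Both addends (after negating the subtrahend) are non-negative and so is the stored result: no signed overflow.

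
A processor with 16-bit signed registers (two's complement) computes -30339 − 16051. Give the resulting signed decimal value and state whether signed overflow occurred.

-30339 → 1000100101111101
16051 → 0011111010110011
Subtract via negate-and-add: invert 0011111010110011 + 1 = 1100000101001101 (i.e. -16051).
  1000100101111101
+ 1100000101001101
= 0100101011001010  (discard carry-out 1)
Result 0100101011001010: MSB = 0 → value 19146.
Both addends (after negating the subtrahend) are negative but the stored result is non-negative: signed overflow. The true value -30339 − 16051 = -46390 lies outside [-32768, 32767].

19146; overflow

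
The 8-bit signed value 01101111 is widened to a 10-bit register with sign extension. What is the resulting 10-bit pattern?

0001101111

MSB of 01101111 is 0; replicate it into the new high bits.
00|01101111 → 0001101111 (still 111).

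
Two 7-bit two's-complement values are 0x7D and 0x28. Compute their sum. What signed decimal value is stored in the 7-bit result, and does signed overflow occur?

0x7D = 1111101 = -3 (signed)
0x28 = 0101000 = 40 (signed)
  1111101
+ 0101000
= 0100101  (discard carry-out 1)
Result 0100101: MSB = 0 → value 37.
Addends have opposite signs, so signed overflow cannot occur.

37; no overflow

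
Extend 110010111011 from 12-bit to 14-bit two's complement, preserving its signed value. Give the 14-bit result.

11110010111011

MSB of 110010111011 is 1; replicate it into the new high bits.
11|110010111011 → 11110010111011 (still -837).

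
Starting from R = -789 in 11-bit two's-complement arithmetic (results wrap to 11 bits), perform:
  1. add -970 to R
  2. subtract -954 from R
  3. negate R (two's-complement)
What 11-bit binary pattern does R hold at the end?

01100100101

Start: R = -789 = 10011101011.
R = -789 + (-970) = -1759; wraps to 289 = 00100100001
R = 289 − (-954) = 1243; wraps to -805 = 10011011011
R = −(-805) = 805 = 01100100101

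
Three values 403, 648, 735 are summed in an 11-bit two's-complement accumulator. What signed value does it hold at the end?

-262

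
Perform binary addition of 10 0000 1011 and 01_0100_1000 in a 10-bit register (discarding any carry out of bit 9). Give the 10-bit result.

1101010011

  1000001011
+ 0101001000
= 1101010011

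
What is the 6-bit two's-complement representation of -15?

110001

|-15| = 15 = 001111 in 6 bits.
Invert the bits: 110000. Add 1: 110001.
Check: 110001 reads as 49 − 64 = -15.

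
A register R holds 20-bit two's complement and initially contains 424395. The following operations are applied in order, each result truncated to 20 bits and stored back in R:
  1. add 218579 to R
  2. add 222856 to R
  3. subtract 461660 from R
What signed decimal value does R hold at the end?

Start: R = 424395 = 01100111100111001011.
R = 424395 + 218579 = 642974; wraps to -405602 = 10011100111110011110
R = -405602 + 222856 = -182746 = 11010011011000100110
R = -182746 − 461660 = -644406; wraps to 404170 = 01100010101011001010

404170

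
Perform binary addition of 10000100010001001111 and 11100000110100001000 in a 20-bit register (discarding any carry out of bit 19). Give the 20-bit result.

01100101000101010111

  10000100010001001111
+ 11100000110100001000
= 01100101000101010111  (discard carry-out 1)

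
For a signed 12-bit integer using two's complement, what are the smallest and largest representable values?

Minimum: −2^11 = -2048.
Maximum: 2^11 − 1 = 2047.

min = -2048, max = 2047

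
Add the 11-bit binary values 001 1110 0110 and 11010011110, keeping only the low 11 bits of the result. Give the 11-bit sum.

  00111100110
+ 11010011110
= 00010000100  (discard carry-out 1)

00010000100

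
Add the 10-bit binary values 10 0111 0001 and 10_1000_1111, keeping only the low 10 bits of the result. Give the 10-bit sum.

  1001110001
+ 1010001111
= 0100000000  (discard carry-out 1)

0100000000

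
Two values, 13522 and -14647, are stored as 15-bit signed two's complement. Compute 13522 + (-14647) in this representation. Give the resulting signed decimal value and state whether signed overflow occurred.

-1125; no overflow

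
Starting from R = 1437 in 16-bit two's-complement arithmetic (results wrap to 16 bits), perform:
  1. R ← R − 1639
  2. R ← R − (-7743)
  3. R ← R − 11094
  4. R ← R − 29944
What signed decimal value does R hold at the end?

32039

Start: R = 1437 = 0000010110011101.
R = 1437 − 1639 = -202 = 1111111100110110
R = -202 − (-7743) = 7541 = 0001110101110101
R = 7541 − 11094 = -3553 = 1111001000011111
R = -3553 − 29944 = -33497; wraps to 32039 = 0111110100100111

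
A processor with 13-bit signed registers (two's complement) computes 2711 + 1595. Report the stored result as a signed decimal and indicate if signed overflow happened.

2711 → 0101010010111
1595 → 0011000111011
  0101010010111
+ 0011000111011
= 1000011010010
Result 1000011010010: MSB = 1 → 4306 − 8192 = -3886.
Both addends are non-negative but the stored result is negative: signed overflow. The true value 2711 + 1595 = 4306 lies outside [-4096, 4095].

-3886; overflow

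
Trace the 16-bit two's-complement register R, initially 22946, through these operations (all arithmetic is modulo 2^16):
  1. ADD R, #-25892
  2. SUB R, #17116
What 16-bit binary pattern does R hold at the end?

Start: R = 22946 = 0101100110100010.
R = 22946 + (-25892) = -2946 = 1111010001111110
R = -2946 − 17116 = -20062 = 1011000110100010

1011000110100010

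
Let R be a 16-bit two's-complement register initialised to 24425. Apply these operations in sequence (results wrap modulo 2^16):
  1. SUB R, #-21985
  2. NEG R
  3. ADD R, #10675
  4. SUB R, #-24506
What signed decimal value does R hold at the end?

-11229

Start: R = 24425 = 0101111101101001.
R = 24425 − (-21985) = 46410; wraps to -19126 = 1011010101001010
R = −(-19126) = 19126 = 0100101010110110
R = 19126 + 10675 = 29801 = 0111010001101001
R = 29801 − (-24506) = 54307; wraps to -11229 = 1101010000100011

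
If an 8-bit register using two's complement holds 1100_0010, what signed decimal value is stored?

-62

MSB is 1, so the value is negative.
Unsigned reading: 194. Subtract 2^8 = 256: 194 − 256 = -62.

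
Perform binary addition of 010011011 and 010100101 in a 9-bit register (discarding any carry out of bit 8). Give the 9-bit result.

  010011011
+ 010100101
= 101000000

101000000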